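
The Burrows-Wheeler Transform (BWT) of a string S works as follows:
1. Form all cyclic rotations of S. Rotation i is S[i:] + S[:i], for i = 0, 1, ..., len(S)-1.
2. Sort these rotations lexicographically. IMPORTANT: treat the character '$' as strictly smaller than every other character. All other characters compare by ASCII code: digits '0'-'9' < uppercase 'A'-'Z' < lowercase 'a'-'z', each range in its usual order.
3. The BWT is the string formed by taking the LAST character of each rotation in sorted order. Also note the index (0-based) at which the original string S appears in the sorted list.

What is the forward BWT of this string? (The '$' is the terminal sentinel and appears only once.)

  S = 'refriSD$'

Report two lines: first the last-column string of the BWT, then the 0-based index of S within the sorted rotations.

All 8 rotations (rotation i = S[i:]+S[:i]):
  rot[0] = refriSD$
  rot[1] = efriSD$r
  rot[2] = friSD$re
  rot[3] = riSD$ref
  rot[4] = iSD$refr
  rot[5] = SD$refri
  rot[6] = D$refriS
  rot[7] = $refriSD
Sorted (with $ < everything):
  sorted[0] = $refriSD  (last char: 'D')
  sorted[1] = D$refriS  (last char: 'S')
  sorted[2] = SD$refri  (last char: 'i')
  sorted[3] = efriSD$r  (last char: 'r')
  sorted[4] = friSD$re  (last char: 'e')
  sorted[5] = iSD$refr  (last char: 'r')
  sorted[6] = refriSD$  (last char: '$')
  sorted[7] = riSD$ref  (last char: 'f')
Last column: DSirer$f
Original string S is at sorted index 6

Answer: DSirer$f
6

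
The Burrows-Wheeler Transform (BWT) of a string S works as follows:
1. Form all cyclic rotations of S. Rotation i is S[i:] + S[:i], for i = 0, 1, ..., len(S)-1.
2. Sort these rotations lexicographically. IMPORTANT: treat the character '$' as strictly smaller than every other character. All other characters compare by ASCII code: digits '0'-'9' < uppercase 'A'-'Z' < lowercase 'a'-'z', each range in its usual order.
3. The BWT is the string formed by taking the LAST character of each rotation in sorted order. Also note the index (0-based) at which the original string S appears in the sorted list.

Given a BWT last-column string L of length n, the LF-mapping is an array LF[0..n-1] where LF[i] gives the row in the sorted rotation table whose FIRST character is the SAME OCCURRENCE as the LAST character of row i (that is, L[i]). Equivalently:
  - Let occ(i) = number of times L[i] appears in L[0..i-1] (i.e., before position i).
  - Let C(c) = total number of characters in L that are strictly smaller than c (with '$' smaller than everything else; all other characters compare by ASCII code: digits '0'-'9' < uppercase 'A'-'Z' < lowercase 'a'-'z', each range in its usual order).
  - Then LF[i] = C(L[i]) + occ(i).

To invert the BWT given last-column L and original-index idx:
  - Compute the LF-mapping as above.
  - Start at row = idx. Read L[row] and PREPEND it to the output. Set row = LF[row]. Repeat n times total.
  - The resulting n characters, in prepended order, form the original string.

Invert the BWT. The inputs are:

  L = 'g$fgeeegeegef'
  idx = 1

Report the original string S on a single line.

LF mapping: 9 0 7 10 1 2 3 11 4 5 12 6 8
Walk LF starting at row 1, prepending L[row]:
  step 1: row=1, L[1]='$', prepend. Next row=LF[1]=0
  step 2: row=0, L[0]='g', prepend. Next row=LF[0]=9
  step 3: row=9, L[9]='e', prepend. Next row=LF[9]=5
  step 4: row=5, L[5]='e', prepend. Next row=LF[5]=2
  step 5: row=2, L[2]='f', prepend. Next row=LF[2]=7
  step 6: row=7, L[7]='g', prepend. Next row=LF[7]=11
  step 7: row=11, L[11]='e', prepend. Next row=LF[11]=6
  step 8: row=6, L[6]='e', prepend. Next row=LF[6]=3
  step 9: row=3, L[3]='g', prepend. Next row=LF[3]=10
  step 10: row=10, L[10]='g', prepend. Next row=LF[10]=12
  step 11: row=12, L[12]='f', prepend. Next row=LF[12]=8
  step 12: row=8, L[8]='e', prepend. Next row=LF[8]=4
  step 13: row=4, L[4]='e', prepend. Next row=LF[4]=1
Reversed output: eefggeegfeeg$

Answer: eefggeegfeeg$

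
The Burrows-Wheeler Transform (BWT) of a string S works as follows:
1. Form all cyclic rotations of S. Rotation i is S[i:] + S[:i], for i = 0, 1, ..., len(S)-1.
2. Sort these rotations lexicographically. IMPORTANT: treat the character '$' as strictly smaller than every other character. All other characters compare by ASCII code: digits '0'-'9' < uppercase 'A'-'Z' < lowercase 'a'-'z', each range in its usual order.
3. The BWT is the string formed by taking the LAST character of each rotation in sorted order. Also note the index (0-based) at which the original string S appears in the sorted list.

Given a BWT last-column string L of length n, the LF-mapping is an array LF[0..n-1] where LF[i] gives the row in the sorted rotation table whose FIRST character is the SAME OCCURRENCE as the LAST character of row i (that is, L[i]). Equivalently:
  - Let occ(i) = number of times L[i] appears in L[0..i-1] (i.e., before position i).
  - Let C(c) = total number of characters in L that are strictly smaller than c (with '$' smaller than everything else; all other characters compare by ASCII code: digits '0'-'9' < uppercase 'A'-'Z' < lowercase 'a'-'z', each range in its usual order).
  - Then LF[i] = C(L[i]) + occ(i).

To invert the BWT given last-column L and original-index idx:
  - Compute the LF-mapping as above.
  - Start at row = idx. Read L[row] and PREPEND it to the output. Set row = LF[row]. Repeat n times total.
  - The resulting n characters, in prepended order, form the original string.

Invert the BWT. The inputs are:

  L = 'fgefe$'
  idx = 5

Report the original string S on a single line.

Answer: geeff$

Derivation:
LF mapping: 3 5 1 4 2 0
Walk LF starting at row 5, prepending L[row]:
  step 1: row=5, L[5]='$', prepend. Next row=LF[5]=0
  step 2: row=0, L[0]='f', prepend. Next row=LF[0]=3
  step 3: row=3, L[3]='f', prepend. Next row=LF[3]=4
  step 4: row=4, L[4]='e', prepend. Next row=LF[4]=2
  step 5: row=2, L[2]='e', prepend. Next row=LF[2]=1
  step 6: row=1, L[1]='g', prepend. Next row=LF[1]=5
Reversed output: geeff$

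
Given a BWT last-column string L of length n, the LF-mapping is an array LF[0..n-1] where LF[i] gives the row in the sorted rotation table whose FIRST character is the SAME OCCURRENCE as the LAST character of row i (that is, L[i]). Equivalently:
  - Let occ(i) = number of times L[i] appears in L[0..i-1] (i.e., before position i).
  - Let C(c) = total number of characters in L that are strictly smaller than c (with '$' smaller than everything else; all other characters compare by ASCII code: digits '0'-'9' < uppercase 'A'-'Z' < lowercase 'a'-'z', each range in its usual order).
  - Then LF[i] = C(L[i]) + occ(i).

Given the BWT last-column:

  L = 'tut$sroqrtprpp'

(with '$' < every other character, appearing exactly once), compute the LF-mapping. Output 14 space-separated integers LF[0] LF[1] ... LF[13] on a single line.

Answer: 10 13 11 0 9 6 1 5 7 12 2 8 3 4

Derivation:
Char counts: '$':1, 'o':1, 'p':3, 'q':1, 'r':3, 's':1, 't':3, 'u':1
C (first-col start): C('$')=0, C('o')=1, C('p')=2, C('q')=5, C('r')=6, C('s')=9, C('t')=10, C('u')=13
L[0]='t': occ=0, LF[0]=C('t')+0=10+0=10
L[1]='u': occ=0, LF[1]=C('u')+0=13+0=13
L[2]='t': occ=1, LF[2]=C('t')+1=10+1=11
L[3]='$': occ=0, LF[3]=C('$')+0=0+0=0
L[4]='s': occ=0, LF[4]=C('s')+0=9+0=9
L[5]='r': occ=0, LF[5]=C('r')+0=6+0=6
L[6]='o': occ=0, LF[6]=C('o')+0=1+0=1
L[7]='q': occ=0, LF[7]=C('q')+0=5+0=5
L[8]='r': occ=1, LF[8]=C('r')+1=6+1=7
L[9]='t': occ=2, LF[9]=C('t')+2=10+2=12
L[10]='p': occ=0, LF[10]=C('p')+0=2+0=2
L[11]='r': occ=2, LF[11]=C('r')+2=6+2=8
L[12]='p': occ=1, LF[12]=C('p')+1=2+1=3
L[13]='p': occ=2, LF[13]=C('p')+2=2+2=4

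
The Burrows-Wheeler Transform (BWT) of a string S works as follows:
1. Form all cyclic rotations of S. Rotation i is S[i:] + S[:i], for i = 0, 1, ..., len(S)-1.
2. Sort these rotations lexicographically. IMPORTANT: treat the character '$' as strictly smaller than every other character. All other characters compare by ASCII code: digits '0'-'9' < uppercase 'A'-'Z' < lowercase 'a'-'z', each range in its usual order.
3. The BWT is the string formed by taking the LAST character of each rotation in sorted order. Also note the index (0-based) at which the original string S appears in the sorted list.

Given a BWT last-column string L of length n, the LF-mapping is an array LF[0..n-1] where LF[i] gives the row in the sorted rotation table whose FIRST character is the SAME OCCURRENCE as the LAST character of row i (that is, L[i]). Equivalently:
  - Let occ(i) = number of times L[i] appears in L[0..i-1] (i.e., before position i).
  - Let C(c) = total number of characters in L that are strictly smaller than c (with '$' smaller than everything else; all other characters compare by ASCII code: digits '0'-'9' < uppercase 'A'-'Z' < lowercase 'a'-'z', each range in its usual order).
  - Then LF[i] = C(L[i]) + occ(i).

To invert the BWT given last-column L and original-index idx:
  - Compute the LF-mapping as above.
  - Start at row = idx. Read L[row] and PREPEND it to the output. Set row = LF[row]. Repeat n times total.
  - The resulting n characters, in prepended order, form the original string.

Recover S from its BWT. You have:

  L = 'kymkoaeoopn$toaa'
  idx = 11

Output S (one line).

Answer: onomatopoekayak$

Derivation:
LF mapping: 5 15 7 6 9 1 4 10 11 13 8 0 14 12 2 3
Walk LF starting at row 11, prepending L[row]:
  step 1: row=11, L[11]='$', prepend. Next row=LF[11]=0
  step 2: row=0, L[0]='k', prepend. Next row=LF[0]=5
  step 3: row=5, L[5]='a', prepend. Next row=LF[5]=1
  step 4: row=1, L[1]='y', prepend. Next row=LF[1]=15
  step 5: row=15, L[15]='a', prepend. Next row=LF[15]=3
  step 6: row=3, L[3]='k', prepend. Next row=LF[3]=6
  step 7: row=6, L[6]='e', prepend. Next row=LF[6]=4
  step 8: row=4, L[4]='o', prepend. Next row=LF[4]=9
  step 9: row=9, L[9]='p', prepend. Next row=LF[9]=13
  step 10: row=13, L[13]='o', prepend. Next row=LF[13]=12
  step 11: row=12, L[12]='t', prepend. Next row=LF[12]=14
  step 12: row=14, L[14]='a', prepend. Next row=LF[14]=2
  step 13: row=2, L[2]='m', prepend. Next row=LF[2]=7
  step 14: row=7, L[7]='o', prepend. Next row=LF[7]=10
  step 15: row=10, L[10]='n', prepend. Next row=LF[10]=8
  step 16: row=8, L[8]='o', prepend. Next row=LF[8]=11
Reversed output: onomatopoekayak$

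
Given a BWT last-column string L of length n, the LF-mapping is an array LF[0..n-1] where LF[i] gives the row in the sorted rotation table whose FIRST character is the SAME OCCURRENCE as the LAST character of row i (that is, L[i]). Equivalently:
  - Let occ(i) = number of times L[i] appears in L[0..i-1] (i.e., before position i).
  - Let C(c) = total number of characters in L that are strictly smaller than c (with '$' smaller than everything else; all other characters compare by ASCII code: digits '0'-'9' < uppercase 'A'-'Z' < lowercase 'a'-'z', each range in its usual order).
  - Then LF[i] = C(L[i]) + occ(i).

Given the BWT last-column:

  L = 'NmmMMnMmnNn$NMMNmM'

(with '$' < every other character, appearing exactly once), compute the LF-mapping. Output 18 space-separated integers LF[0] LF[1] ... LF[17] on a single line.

Char counts: '$':1, 'M':6, 'N':4, 'm':4, 'n':3
C (first-col start): C('$')=0, C('M')=1, C('N')=7, C('m')=11, C('n')=15
L[0]='N': occ=0, LF[0]=C('N')+0=7+0=7
L[1]='m': occ=0, LF[1]=C('m')+0=11+0=11
L[2]='m': occ=1, LF[2]=C('m')+1=11+1=12
L[3]='M': occ=0, LF[3]=C('M')+0=1+0=1
L[4]='M': occ=1, LF[4]=C('M')+1=1+1=2
L[5]='n': occ=0, LF[5]=C('n')+0=15+0=15
L[6]='M': occ=2, LF[6]=C('M')+2=1+2=3
L[7]='m': occ=2, LF[7]=C('m')+2=11+2=13
L[8]='n': occ=1, LF[8]=C('n')+1=15+1=16
L[9]='N': occ=1, LF[9]=C('N')+1=7+1=8
L[10]='n': occ=2, LF[10]=C('n')+2=15+2=17
L[11]='$': occ=0, LF[11]=C('$')+0=0+0=0
L[12]='N': occ=2, LF[12]=C('N')+2=7+2=9
L[13]='M': occ=3, LF[13]=C('M')+3=1+3=4
L[14]='M': occ=4, LF[14]=C('M')+4=1+4=5
L[15]='N': occ=3, LF[15]=C('N')+3=7+3=10
L[16]='m': occ=3, LF[16]=C('m')+3=11+3=14
L[17]='M': occ=5, LF[17]=C('M')+5=1+5=6

Answer: 7 11 12 1 2 15 3 13 16 8 17 0 9 4 5 10 14 6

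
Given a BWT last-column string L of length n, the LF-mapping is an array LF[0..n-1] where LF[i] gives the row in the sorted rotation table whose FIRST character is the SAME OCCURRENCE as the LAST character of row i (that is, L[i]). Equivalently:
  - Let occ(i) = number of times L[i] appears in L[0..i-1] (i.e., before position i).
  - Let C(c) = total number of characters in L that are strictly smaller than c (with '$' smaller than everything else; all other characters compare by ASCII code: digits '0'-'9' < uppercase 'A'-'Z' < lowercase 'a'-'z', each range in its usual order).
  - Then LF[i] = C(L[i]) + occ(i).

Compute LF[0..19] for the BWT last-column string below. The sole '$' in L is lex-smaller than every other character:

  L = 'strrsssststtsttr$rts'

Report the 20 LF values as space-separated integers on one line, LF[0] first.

Char counts: '$':1, 'r':4, 's':8, 't':7
C (first-col start): C('$')=0, C('r')=1, C('s')=5, C('t')=13
L[0]='s': occ=0, LF[0]=C('s')+0=5+0=5
L[1]='t': occ=0, LF[1]=C('t')+0=13+0=13
L[2]='r': occ=0, LF[2]=C('r')+0=1+0=1
L[3]='r': occ=1, LF[3]=C('r')+1=1+1=2
L[4]='s': occ=1, LF[4]=C('s')+1=5+1=6
L[5]='s': occ=2, LF[5]=C('s')+2=5+2=7
L[6]='s': occ=3, LF[6]=C('s')+3=5+3=8
L[7]='s': occ=4, LF[7]=C('s')+4=5+4=9
L[8]='t': occ=1, LF[8]=C('t')+1=13+1=14
L[9]='s': occ=5, LF[9]=C('s')+5=5+5=10
L[10]='t': occ=2, LF[10]=C('t')+2=13+2=15
L[11]='t': occ=3, LF[11]=C('t')+3=13+3=16
L[12]='s': occ=6, LF[12]=C('s')+6=5+6=11
L[13]='t': occ=4, LF[13]=C('t')+4=13+4=17
L[14]='t': occ=5, LF[14]=C('t')+5=13+5=18
L[15]='r': occ=2, LF[15]=C('r')+2=1+2=3
L[16]='$': occ=0, LF[16]=C('$')+0=0+0=0
L[17]='r': occ=3, LF[17]=C('r')+3=1+3=4
L[18]='t': occ=6, LF[18]=C('t')+6=13+6=19
L[19]='s': occ=7, LF[19]=C('s')+7=5+7=12

Answer: 5 13 1 2 6 7 8 9 14 10 15 16 11 17 18 3 0 4 19 12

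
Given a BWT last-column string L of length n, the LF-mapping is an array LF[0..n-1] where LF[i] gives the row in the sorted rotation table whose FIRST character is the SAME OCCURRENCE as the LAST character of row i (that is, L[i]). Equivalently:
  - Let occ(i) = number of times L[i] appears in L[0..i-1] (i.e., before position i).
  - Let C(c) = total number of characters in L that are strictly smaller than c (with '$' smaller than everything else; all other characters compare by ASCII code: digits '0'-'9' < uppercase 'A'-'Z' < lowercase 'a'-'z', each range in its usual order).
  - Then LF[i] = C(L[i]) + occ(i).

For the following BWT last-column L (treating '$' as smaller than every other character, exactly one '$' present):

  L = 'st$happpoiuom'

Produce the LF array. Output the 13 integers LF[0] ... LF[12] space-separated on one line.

Char counts: '$':1, 'a':1, 'h':1, 'i':1, 'm':1, 'o':2, 'p':3, 's':1, 't':1, 'u':1
C (first-col start): C('$')=0, C('a')=1, C('h')=2, C('i')=3, C('m')=4, C('o')=5, C('p')=7, C('s')=10, C('t')=11, C('u')=12
L[0]='s': occ=0, LF[0]=C('s')+0=10+0=10
L[1]='t': occ=0, LF[1]=C('t')+0=11+0=11
L[2]='$': occ=0, LF[2]=C('$')+0=0+0=0
L[3]='h': occ=0, LF[3]=C('h')+0=2+0=2
L[4]='a': occ=0, LF[4]=C('a')+0=1+0=1
L[5]='p': occ=0, LF[5]=C('p')+0=7+0=7
L[6]='p': occ=1, LF[6]=C('p')+1=7+1=8
L[7]='p': occ=2, LF[7]=C('p')+2=7+2=9
L[8]='o': occ=0, LF[8]=C('o')+0=5+0=5
L[9]='i': occ=0, LF[9]=C('i')+0=3+0=3
L[10]='u': occ=0, LF[10]=C('u')+0=12+0=12
L[11]='o': occ=1, LF[11]=C('o')+1=5+1=6
L[12]='m': occ=0, LF[12]=C('m')+0=4+0=4

Answer: 10 11 0 2 1 7 8 9 5 3 12 6 4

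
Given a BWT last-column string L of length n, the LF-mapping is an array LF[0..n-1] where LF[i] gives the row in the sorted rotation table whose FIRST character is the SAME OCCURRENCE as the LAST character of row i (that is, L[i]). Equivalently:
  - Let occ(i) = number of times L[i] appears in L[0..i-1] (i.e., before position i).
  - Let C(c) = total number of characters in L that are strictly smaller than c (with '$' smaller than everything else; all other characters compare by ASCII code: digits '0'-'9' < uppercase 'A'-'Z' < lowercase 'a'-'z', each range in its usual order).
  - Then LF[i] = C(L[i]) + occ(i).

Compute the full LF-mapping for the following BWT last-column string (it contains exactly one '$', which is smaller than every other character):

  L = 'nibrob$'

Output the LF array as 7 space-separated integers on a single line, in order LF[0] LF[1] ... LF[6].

Answer: 4 3 1 6 5 2 0

Derivation:
Char counts: '$':1, 'b':2, 'i':1, 'n':1, 'o':1, 'r':1
C (first-col start): C('$')=0, C('b')=1, C('i')=3, C('n')=4, C('o')=5, C('r')=6
L[0]='n': occ=0, LF[0]=C('n')+0=4+0=4
L[1]='i': occ=0, LF[1]=C('i')+0=3+0=3
L[2]='b': occ=0, LF[2]=C('b')+0=1+0=1
L[3]='r': occ=0, LF[3]=C('r')+0=6+0=6
L[4]='o': occ=0, LF[4]=C('o')+0=5+0=5
L[5]='b': occ=1, LF[5]=C('b')+1=1+1=2
L[6]='$': occ=0, LF[6]=C('$')+0=0+0=0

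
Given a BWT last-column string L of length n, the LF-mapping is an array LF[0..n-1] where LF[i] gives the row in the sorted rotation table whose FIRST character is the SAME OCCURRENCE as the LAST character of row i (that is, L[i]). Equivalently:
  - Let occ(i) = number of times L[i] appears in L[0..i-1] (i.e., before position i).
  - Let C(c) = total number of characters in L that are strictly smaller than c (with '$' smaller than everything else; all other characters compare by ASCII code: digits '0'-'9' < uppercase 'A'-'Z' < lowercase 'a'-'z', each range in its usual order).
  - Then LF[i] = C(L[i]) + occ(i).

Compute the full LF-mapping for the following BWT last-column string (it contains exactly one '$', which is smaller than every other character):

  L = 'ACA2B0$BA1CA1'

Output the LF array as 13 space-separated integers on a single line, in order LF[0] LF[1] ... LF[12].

Answer: 5 11 6 4 9 1 0 10 7 2 12 8 3

Derivation:
Char counts: '$':1, '0':1, '1':2, '2':1, 'A':4, 'B':2, 'C':2
C (first-col start): C('$')=0, C('0')=1, C('1')=2, C('2')=4, C('A')=5, C('B')=9, C('C')=11
L[0]='A': occ=0, LF[0]=C('A')+0=5+0=5
L[1]='C': occ=0, LF[1]=C('C')+0=11+0=11
L[2]='A': occ=1, LF[2]=C('A')+1=5+1=6
L[3]='2': occ=0, LF[3]=C('2')+0=4+0=4
L[4]='B': occ=0, LF[4]=C('B')+0=9+0=9
L[5]='0': occ=0, LF[5]=C('0')+0=1+0=1
L[6]='$': occ=0, LF[6]=C('$')+0=0+0=0
L[7]='B': occ=1, LF[7]=C('B')+1=9+1=10
L[8]='A': occ=2, LF[8]=C('A')+2=5+2=7
L[9]='1': occ=0, LF[9]=C('1')+0=2+0=2
L[10]='C': occ=1, LF[10]=C('C')+1=11+1=12
L[11]='A': occ=3, LF[11]=C('A')+3=5+3=8
L[12]='1': occ=1, LF[12]=C('1')+1=2+1=3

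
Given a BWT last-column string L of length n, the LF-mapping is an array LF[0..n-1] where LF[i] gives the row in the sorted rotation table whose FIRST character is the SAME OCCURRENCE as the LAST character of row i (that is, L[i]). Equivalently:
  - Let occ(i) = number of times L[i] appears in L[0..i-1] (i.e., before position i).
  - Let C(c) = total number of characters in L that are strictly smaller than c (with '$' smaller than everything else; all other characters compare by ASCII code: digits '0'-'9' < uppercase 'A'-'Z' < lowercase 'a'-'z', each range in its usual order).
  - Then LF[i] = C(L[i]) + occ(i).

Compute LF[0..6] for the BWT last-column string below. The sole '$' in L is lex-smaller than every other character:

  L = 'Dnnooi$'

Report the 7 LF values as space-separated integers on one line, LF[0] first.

Answer: 1 3 4 5 6 2 0

Derivation:
Char counts: '$':1, 'D':1, 'i':1, 'n':2, 'o':2
C (first-col start): C('$')=0, C('D')=1, C('i')=2, C('n')=3, C('o')=5
L[0]='D': occ=0, LF[0]=C('D')+0=1+0=1
L[1]='n': occ=0, LF[1]=C('n')+0=3+0=3
L[2]='n': occ=1, LF[2]=C('n')+1=3+1=4
L[3]='o': occ=0, LF[3]=C('o')+0=5+0=5
L[4]='o': occ=1, LF[4]=C('o')+1=5+1=6
L[5]='i': occ=0, LF[5]=C('i')+0=2+0=2
L[6]='$': occ=0, LF[6]=C('$')+0=0+0=0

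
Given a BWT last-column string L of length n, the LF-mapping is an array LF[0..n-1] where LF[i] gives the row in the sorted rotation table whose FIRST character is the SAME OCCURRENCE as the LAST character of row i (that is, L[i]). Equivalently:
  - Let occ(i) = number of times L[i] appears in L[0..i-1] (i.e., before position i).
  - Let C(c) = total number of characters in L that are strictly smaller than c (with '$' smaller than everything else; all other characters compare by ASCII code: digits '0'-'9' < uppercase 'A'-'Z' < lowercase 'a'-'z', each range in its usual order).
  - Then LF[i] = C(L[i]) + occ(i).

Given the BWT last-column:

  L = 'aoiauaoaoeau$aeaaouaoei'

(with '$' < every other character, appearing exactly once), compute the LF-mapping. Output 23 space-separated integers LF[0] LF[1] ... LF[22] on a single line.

Char counts: '$':1, 'a':9, 'e':3, 'i':2, 'o':5, 'u':3
C (first-col start): C('$')=0, C('a')=1, C('e')=10, C('i')=13, C('o')=15, C('u')=20
L[0]='a': occ=0, LF[0]=C('a')+0=1+0=1
L[1]='o': occ=0, LF[1]=C('o')+0=15+0=15
L[2]='i': occ=0, LF[2]=C('i')+0=13+0=13
L[3]='a': occ=1, LF[3]=C('a')+1=1+1=2
L[4]='u': occ=0, LF[4]=C('u')+0=20+0=20
L[5]='a': occ=2, LF[5]=C('a')+2=1+2=3
L[6]='o': occ=1, LF[6]=C('o')+1=15+1=16
L[7]='a': occ=3, LF[7]=C('a')+3=1+3=4
L[8]='o': occ=2, LF[8]=C('o')+2=15+2=17
L[9]='e': occ=0, LF[9]=C('e')+0=10+0=10
L[10]='a': occ=4, LF[10]=C('a')+4=1+4=5
L[11]='u': occ=1, LF[11]=C('u')+1=20+1=21
L[12]='$': occ=0, LF[12]=C('$')+0=0+0=0
L[13]='a': occ=5, LF[13]=C('a')+5=1+5=6
L[14]='e': occ=1, LF[14]=C('e')+1=10+1=11
L[15]='a': occ=6, LF[15]=C('a')+6=1+6=7
L[16]='a': occ=7, LF[16]=C('a')+7=1+7=8
L[17]='o': occ=3, LF[17]=C('o')+3=15+3=18
L[18]='u': occ=2, LF[18]=C('u')+2=20+2=22
L[19]='a': occ=8, LF[19]=C('a')+8=1+8=9
L[20]='o': occ=4, LF[20]=C('o')+4=15+4=19
L[21]='e': occ=2, LF[21]=C('e')+2=10+2=12
L[22]='i': occ=1, LF[22]=C('i')+1=13+1=14

Answer: 1 15 13 2 20 3 16 4 17 10 5 21 0 6 11 7 8 18 22 9 19 12 14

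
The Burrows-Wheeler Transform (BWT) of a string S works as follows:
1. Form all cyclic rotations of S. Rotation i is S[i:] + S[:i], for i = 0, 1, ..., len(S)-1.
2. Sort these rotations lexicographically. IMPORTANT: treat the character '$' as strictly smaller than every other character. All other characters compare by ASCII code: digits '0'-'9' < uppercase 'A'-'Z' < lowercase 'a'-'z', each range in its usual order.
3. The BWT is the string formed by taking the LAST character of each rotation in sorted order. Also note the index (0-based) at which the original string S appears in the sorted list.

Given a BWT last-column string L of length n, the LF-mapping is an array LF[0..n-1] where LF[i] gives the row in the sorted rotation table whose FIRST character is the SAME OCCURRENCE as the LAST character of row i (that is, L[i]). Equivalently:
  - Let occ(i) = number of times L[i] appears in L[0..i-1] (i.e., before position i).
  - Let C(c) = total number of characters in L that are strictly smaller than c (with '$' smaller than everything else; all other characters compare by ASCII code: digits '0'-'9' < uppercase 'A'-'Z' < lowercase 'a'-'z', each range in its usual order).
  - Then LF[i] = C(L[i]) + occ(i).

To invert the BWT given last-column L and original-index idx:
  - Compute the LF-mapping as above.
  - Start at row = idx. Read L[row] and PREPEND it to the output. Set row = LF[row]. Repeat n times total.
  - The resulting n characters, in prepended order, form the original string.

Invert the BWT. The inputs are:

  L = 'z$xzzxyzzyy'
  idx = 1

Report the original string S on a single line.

LF mapping: 6 0 1 7 8 2 3 9 10 4 5
Walk LF starting at row 1, prepending L[row]:
  step 1: row=1, L[1]='$', prepend. Next row=LF[1]=0
  step 2: row=0, L[0]='z', prepend. Next row=LF[0]=6
  step 3: row=6, L[6]='y', prepend. Next row=LF[6]=3
  step 4: row=3, L[3]='z', prepend. Next row=LF[3]=7
  step 5: row=7, L[7]='z', prepend. Next row=LF[7]=9
  step 6: row=9, L[9]='y', prepend. Next row=LF[9]=4
  step 7: row=4, L[4]='z', prepend. Next row=LF[4]=8
  step 8: row=8, L[8]='z', prepend. Next row=LF[8]=10
  step 9: row=10, L[10]='y', prepend. Next row=LF[10]=5
  step 10: row=5, L[5]='x', prepend. Next row=LF[5]=2
  step 11: row=2, L[2]='x', prepend. Next row=LF[2]=1
Reversed output: xxyzzyzzyz$

Answer: xxyzzyzzyz$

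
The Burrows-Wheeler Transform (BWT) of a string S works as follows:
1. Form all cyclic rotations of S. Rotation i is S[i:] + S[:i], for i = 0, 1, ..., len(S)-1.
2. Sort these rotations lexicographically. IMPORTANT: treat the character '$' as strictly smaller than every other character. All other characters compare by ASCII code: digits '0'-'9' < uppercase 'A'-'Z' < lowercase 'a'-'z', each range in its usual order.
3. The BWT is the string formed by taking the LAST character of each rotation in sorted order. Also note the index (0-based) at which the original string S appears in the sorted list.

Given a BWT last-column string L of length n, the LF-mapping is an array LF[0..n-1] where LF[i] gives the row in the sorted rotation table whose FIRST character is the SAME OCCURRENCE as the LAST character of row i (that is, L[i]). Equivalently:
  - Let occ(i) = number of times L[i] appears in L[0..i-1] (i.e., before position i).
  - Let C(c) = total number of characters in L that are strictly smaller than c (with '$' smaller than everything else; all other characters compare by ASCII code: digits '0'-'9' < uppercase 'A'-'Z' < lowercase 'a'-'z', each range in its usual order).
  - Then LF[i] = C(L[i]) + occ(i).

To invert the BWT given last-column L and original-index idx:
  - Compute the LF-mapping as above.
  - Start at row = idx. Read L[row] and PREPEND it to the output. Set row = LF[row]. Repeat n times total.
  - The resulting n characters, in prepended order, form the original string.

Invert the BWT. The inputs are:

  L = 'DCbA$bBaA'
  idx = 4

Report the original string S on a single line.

Answer: CABabAbD$

Derivation:
LF mapping: 5 4 7 1 0 8 3 6 2
Walk LF starting at row 4, prepending L[row]:
  step 1: row=4, L[4]='$', prepend. Next row=LF[4]=0
  step 2: row=0, L[0]='D', prepend. Next row=LF[0]=5
  step 3: row=5, L[5]='b', prepend. Next row=LF[5]=8
  step 4: row=8, L[8]='A', prepend. Next row=LF[8]=2
  step 5: row=2, L[2]='b', prepend. Next row=LF[2]=7
  step 6: row=7, L[7]='a', prepend. Next row=LF[7]=6
  step 7: row=6, L[6]='B', prepend. Next row=LF[6]=3
  step 8: row=3, L[3]='A', prepend. Next row=LF[3]=1
  step 9: row=1, L[1]='C', prepend. Next row=LF[1]=4
Reversed output: CABabAbD$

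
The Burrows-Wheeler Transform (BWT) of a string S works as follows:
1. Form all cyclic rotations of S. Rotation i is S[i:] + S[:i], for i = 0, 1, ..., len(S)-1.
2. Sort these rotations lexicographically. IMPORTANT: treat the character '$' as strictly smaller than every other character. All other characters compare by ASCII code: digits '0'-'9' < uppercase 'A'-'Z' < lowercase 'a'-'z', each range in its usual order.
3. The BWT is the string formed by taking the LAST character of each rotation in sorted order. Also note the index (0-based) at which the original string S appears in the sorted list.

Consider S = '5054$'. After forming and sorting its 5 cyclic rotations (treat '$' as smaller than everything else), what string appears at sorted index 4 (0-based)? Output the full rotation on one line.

Answer: 54$50

Derivation:
All 5 rotations (rotation i = S[i:]+S[:i]):
  rot[0] = 5054$
  rot[1] = 054$5
  rot[2] = 54$50
  rot[3] = 4$505
  rot[4] = $5054
Sorted (with $ < everything):
  sorted[0] = $5054
  sorted[1] = 054$5
  sorted[2] = 4$505
  sorted[3] = 5054$
  sorted[4] = 54$50
sorted[4] = 54$50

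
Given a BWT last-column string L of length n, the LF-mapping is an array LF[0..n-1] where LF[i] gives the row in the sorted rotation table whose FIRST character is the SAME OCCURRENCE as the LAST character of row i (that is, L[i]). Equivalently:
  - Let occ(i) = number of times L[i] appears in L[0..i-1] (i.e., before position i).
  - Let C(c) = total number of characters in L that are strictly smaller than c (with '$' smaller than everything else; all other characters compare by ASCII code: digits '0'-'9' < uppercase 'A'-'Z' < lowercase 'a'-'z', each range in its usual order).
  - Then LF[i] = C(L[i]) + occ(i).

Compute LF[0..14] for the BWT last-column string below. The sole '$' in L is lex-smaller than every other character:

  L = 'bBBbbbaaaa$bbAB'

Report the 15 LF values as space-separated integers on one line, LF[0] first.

Answer: 9 2 3 10 11 12 5 6 7 8 0 13 14 1 4

Derivation:
Char counts: '$':1, 'A':1, 'B':3, 'a':4, 'b':6
C (first-col start): C('$')=0, C('A')=1, C('B')=2, C('a')=5, C('b')=9
L[0]='b': occ=0, LF[0]=C('b')+0=9+0=9
L[1]='B': occ=0, LF[1]=C('B')+0=2+0=2
L[2]='B': occ=1, LF[2]=C('B')+1=2+1=3
L[3]='b': occ=1, LF[3]=C('b')+1=9+1=10
L[4]='b': occ=2, LF[4]=C('b')+2=9+2=11
L[5]='b': occ=3, LF[5]=C('b')+3=9+3=12
L[6]='a': occ=0, LF[6]=C('a')+0=5+0=5
L[7]='a': occ=1, LF[7]=C('a')+1=5+1=6
L[8]='a': occ=2, LF[8]=C('a')+2=5+2=7
L[9]='a': occ=3, LF[9]=C('a')+3=5+3=8
L[10]='$': occ=0, LF[10]=C('$')+0=0+0=0
L[11]='b': occ=4, LF[11]=C('b')+4=9+4=13
L[12]='b': occ=5, LF[12]=C('b')+5=9+5=14
L[13]='A': occ=0, LF[13]=C('A')+0=1+0=1
L[14]='B': occ=2, LF[14]=C('B')+2=2+2=4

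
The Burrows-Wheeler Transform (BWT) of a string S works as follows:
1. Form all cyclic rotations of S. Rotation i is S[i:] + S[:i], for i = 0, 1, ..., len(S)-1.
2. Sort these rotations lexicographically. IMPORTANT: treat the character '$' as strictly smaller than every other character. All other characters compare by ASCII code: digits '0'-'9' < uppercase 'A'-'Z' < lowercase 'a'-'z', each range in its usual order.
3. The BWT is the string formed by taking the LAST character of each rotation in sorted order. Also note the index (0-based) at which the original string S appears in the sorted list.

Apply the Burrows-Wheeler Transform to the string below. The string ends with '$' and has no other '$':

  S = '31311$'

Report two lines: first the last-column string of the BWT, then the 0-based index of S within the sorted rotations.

Answer: 11331$
5

Derivation:
All 6 rotations (rotation i = S[i:]+S[:i]):
  rot[0] = 31311$
  rot[1] = 1311$3
  rot[2] = 311$31
  rot[3] = 11$313
  rot[4] = 1$3131
  rot[5] = $31311
Sorted (with $ < everything):
  sorted[0] = $31311  (last char: '1')
  sorted[1] = 1$3131  (last char: '1')
  sorted[2] = 11$313  (last char: '3')
  sorted[3] = 1311$3  (last char: '3')
  sorted[4] = 311$31  (last char: '1')
  sorted[5] = 31311$  (last char: '$')
Last column: 11331$
Original string S is at sorted index 5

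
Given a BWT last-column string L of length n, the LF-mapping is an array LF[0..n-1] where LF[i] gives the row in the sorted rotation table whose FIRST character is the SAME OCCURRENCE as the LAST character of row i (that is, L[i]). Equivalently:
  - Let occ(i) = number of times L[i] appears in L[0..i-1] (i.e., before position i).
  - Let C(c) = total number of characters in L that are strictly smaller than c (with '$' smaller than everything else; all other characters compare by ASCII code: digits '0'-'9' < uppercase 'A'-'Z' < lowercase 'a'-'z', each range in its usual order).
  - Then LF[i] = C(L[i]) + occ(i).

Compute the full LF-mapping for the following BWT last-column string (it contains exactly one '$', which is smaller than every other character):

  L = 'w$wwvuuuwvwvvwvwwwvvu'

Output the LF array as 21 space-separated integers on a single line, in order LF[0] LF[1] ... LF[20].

Char counts: '$':1, 'u':4, 'v':7, 'w':9
C (first-col start): C('$')=0, C('u')=1, C('v')=5, C('w')=12
L[0]='w': occ=0, LF[0]=C('w')+0=12+0=12
L[1]='$': occ=0, LF[1]=C('$')+0=0+0=0
L[2]='w': occ=1, LF[2]=C('w')+1=12+1=13
L[3]='w': occ=2, LF[3]=C('w')+2=12+2=14
L[4]='v': occ=0, LF[4]=C('v')+0=5+0=5
L[5]='u': occ=0, LF[5]=C('u')+0=1+0=1
L[6]='u': occ=1, LF[6]=C('u')+1=1+1=2
L[7]='u': occ=2, LF[7]=C('u')+2=1+2=3
L[8]='w': occ=3, LF[8]=C('w')+3=12+3=15
L[9]='v': occ=1, LF[9]=C('v')+1=5+1=6
L[10]='w': occ=4, LF[10]=C('w')+4=12+4=16
L[11]='v': occ=2, LF[11]=C('v')+2=5+2=7
L[12]='v': occ=3, LF[12]=C('v')+3=5+3=8
L[13]='w': occ=5, LF[13]=C('w')+5=12+5=17
L[14]='v': occ=4, LF[14]=C('v')+4=5+4=9
L[15]='w': occ=6, LF[15]=C('w')+6=12+6=18
L[16]='w': occ=7, LF[16]=C('w')+7=12+7=19
L[17]='w': occ=8, LF[17]=C('w')+8=12+8=20
L[18]='v': occ=5, LF[18]=C('v')+5=5+5=10
L[19]='v': occ=6, LF[19]=C('v')+6=5+6=11
L[20]='u': occ=3, LF[20]=C('u')+3=1+3=4

Answer: 12 0 13 14 5 1 2 3 15 6 16 7 8 17 9 18 19 20 10 11 4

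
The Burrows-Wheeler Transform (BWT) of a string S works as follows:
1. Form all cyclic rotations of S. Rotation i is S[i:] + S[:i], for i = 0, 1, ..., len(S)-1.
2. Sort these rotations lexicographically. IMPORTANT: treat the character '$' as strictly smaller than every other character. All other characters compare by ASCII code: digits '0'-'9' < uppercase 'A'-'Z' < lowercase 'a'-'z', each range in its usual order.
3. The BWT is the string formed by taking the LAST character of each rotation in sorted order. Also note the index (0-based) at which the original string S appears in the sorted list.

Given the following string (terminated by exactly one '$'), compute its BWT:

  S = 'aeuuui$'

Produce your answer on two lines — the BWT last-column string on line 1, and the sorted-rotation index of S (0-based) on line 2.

All 7 rotations (rotation i = S[i:]+S[:i]):
  rot[0] = aeuuui$
  rot[1] = euuui$a
  rot[2] = uuui$ae
  rot[3] = uui$aeu
  rot[4] = ui$aeuu
  rot[5] = i$aeuuu
  rot[6] = $aeuuui
Sorted (with $ < everything):
  sorted[0] = $aeuuui  (last char: 'i')
  sorted[1] = aeuuui$  (last char: '$')
  sorted[2] = euuui$a  (last char: 'a')
  sorted[3] = i$aeuuu  (last char: 'u')
  sorted[4] = ui$aeuu  (last char: 'u')
  sorted[5] = uui$aeu  (last char: 'u')
  sorted[6] = uuui$ae  (last char: 'e')
Last column: i$auuue
Original string S is at sorted index 1

Answer: i$auuue
1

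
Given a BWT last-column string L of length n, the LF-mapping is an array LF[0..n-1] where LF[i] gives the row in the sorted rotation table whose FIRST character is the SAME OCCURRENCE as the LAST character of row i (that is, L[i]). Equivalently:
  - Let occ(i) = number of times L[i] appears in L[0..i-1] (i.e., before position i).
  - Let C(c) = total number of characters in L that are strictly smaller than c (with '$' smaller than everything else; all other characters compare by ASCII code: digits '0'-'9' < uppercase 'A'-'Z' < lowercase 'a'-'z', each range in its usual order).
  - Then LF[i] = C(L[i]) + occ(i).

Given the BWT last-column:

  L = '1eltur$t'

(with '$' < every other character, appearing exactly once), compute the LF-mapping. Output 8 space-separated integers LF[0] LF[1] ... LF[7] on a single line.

Char counts: '$':1, '1':1, 'e':1, 'l':1, 'r':1, 't':2, 'u':1
C (first-col start): C('$')=0, C('1')=1, C('e')=2, C('l')=3, C('r')=4, C('t')=5, C('u')=7
L[0]='1': occ=0, LF[0]=C('1')+0=1+0=1
L[1]='e': occ=0, LF[1]=C('e')+0=2+0=2
L[2]='l': occ=0, LF[2]=C('l')+0=3+0=3
L[3]='t': occ=0, LF[3]=C('t')+0=5+0=5
L[4]='u': occ=0, LF[4]=C('u')+0=7+0=7
L[5]='r': occ=0, LF[5]=C('r')+0=4+0=4
L[6]='$': occ=0, LF[6]=C('$')+0=0+0=0
L[7]='t': occ=1, LF[7]=C('t')+1=5+1=6

Answer: 1 2 3 5 7 4 0 6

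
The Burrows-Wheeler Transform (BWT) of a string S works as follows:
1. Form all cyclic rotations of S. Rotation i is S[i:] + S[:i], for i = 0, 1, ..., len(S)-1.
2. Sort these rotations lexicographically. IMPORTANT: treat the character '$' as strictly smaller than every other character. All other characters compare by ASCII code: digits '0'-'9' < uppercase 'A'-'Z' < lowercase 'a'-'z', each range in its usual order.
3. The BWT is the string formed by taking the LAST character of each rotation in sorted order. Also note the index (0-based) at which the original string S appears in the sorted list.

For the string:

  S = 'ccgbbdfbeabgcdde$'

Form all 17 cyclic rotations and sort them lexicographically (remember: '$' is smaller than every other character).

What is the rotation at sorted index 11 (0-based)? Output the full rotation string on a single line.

Answer: dfbeabgcdde$ccgbb

Derivation:
All 17 rotations (rotation i = S[i:]+S[:i]):
  rot[0] = ccgbbdfbeabgcdde$
  rot[1] = cgbbdfbeabgcdde$c
  rot[2] = gbbdfbeabgcdde$cc
  rot[3] = bbdfbeabgcdde$ccg
  rot[4] = bdfbeabgcdde$ccgb
  rot[5] = dfbeabgcdde$ccgbb
  rot[6] = fbeabgcdde$ccgbbd
  rot[7] = beabgcdde$ccgbbdf
  rot[8] = eabgcdde$ccgbbdfb
  rot[9] = abgcdde$ccgbbdfbe
  rot[10] = bgcdde$ccgbbdfbea
  rot[11] = gcdde$ccgbbdfbeab
  rot[12] = cdde$ccgbbdfbeabg
  rot[13] = dde$ccgbbdfbeabgc
  rot[14] = de$ccgbbdfbeabgcd
  rot[15] = e$ccgbbdfbeabgcdd
  rot[16] = $ccgbbdfbeabgcdde
Sorted (with $ < everything):
  sorted[0] = $ccgbbdfbeabgcdde
  sorted[1] = abgcdde$ccgbbdfbe
  sorted[2] = bbdfbeabgcdde$ccg
  sorted[3] = bdfbeabgcdde$ccgb
  sorted[4] = beabgcdde$ccgbbdf
  sorted[5] = bgcdde$ccgbbdfbea
  sorted[6] = ccgbbdfbeabgcdde$
  sorted[7] = cdde$ccgbbdfbeabg
  sorted[8] = cgbbdfbeabgcdde$c
  sorted[9] = dde$ccgbbdfbeabgc
  sorted[10] = de$ccgbbdfbeabgcd
  sorted[11] = dfbeabgcdde$ccgbb
  sorted[12] = e$ccgbbdfbeabgcdd
  sorted[13] = eabgcdde$ccgbbdfb
  sorted[14] = fbeabgcdde$ccgbbd
  sorted[15] = gbbdfbeabgcdde$cc
  sorted[16] = gcdde$ccgbbdfbeab
sorted[11] = dfbeabgcdde$ccgbb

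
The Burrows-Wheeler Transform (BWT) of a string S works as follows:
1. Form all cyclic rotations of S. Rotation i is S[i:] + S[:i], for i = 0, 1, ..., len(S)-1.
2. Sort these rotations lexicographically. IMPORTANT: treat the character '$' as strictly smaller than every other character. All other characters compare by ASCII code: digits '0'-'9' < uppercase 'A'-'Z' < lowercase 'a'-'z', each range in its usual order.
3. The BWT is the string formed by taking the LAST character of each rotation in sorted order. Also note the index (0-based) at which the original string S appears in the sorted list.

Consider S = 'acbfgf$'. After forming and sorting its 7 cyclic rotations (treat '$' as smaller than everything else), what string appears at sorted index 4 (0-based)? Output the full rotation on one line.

Answer: f$acbfg

Derivation:
All 7 rotations (rotation i = S[i:]+S[:i]):
  rot[0] = acbfgf$
  rot[1] = cbfgf$a
  rot[2] = bfgf$ac
  rot[3] = fgf$acb
  rot[4] = gf$acbf
  rot[5] = f$acbfg
  rot[6] = $acbfgf
Sorted (with $ < everything):
  sorted[0] = $acbfgf
  sorted[1] = acbfgf$
  sorted[2] = bfgf$ac
  sorted[3] = cbfgf$a
  sorted[4] = f$acbfg
  sorted[5] = fgf$acb
  sorted[6] = gf$acbf
sorted[4] = f$acbfg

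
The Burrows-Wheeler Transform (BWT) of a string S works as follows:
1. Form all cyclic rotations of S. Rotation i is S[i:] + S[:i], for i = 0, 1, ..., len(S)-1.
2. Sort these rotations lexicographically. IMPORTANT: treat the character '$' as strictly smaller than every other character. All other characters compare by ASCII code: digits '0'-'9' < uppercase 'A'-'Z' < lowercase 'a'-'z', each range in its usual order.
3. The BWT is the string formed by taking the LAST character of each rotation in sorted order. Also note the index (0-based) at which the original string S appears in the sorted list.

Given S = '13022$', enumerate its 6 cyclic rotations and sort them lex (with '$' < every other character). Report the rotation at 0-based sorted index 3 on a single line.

Answer: 2$1302

Derivation:
All 6 rotations (rotation i = S[i:]+S[:i]):
  rot[0] = 13022$
  rot[1] = 3022$1
  rot[2] = 022$13
  rot[3] = 22$130
  rot[4] = 2$1302
  rot[5] = $13022
Sorted (with $ < everything):
  sorted[0] = $13022
  sorted[1] = 022$13
  sorted[2] = 13022$
  sorted[3] = 2$1302
  sorted[4] = 22$130
  sorted[5] = 3022$1
sorted[3] = 2$1302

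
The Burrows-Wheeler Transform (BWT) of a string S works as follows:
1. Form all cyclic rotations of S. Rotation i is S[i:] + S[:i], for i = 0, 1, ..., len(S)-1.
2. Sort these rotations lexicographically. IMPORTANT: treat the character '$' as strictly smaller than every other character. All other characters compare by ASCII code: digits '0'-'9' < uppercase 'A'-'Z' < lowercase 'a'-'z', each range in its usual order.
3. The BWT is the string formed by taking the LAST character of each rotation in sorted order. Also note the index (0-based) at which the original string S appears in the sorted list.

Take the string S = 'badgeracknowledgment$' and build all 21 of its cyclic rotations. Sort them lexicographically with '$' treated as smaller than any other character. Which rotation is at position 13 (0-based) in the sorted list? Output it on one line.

All 21 rotations (rotation i = S[i:]+S[:i]):
  rot[0] = badgeracknowledgment$
  rot[1] = adgeracknowledgment$b
  rot[2] = dgeracknowledgment$ba
  rot[3] = geracknowledgment$bad
  rot[4] = eracknowledgment$badg
  rot[5] = racknowledgment$badge
  rot[6] = acknowledgment$badger
  rot[7] = cknowledgment$badgera
  rot[8] = knowledgment$badgerac
  rot[9] = nowledgment$badgerack
  rot[10] = owledgment$badgerackn
  rot[11] = wledgment$badgerackno
  rot[12] = ledgment$badgeracknow
  rot[13] = edgment$badgeracknowl
  rot[14] = dgment$badgeracknowle
  rot[15] = gment$badgeracknowled
  rot[16] = ment$badgeracknowledg
  rot[17] = ent$badgeracknowledgm
  rot[18] = nt$badgeracknowledgme
  rot[19] = t$badgeracknowledgmen
  rot[20] = $badgeracknowledgment
Sorted (with $ < everything):
  sorted[0] = $badgeracknowledgment
  sorted[1] = acknowledgment$badger
  sorted[2] = adgeracknowledgment$b
  sorted[3] = badgeracknowledgment$
  sorted[4] = cknowledgment$badgera
  sorted[5] = dgeracknowledgment$ba
  sorted[6] = dgment$badgeracknowle
  sorted[7] = edgment$badgeracknowl
  sorted[8] = ent$badgeracknowledgm
  sorted[9] = eracknowledgment$badg
  sorted[10] = geracknowledgment$bad
  sorted[11] = gment$badgeracknowled
  sorted[12] = knowledgment$badgerac
  sorted[13] = ledgment$badgeracknow
  sorted[14] = ment$badgeracknowledg
  sorted[15] = nowledgment$badgerack
  sorted[16] = nt$badgeracknowledgme
  sorted[17] = owledgment$badgerackn
  sorted[18] = racknowledgment$badge
  sorted[19] = t$badgeracknowledgmen
  sorted[20] = wledgment$badgerackno
sorted[13] = ledgment$badgeracknow

Answer: ledgment$badgeracknow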